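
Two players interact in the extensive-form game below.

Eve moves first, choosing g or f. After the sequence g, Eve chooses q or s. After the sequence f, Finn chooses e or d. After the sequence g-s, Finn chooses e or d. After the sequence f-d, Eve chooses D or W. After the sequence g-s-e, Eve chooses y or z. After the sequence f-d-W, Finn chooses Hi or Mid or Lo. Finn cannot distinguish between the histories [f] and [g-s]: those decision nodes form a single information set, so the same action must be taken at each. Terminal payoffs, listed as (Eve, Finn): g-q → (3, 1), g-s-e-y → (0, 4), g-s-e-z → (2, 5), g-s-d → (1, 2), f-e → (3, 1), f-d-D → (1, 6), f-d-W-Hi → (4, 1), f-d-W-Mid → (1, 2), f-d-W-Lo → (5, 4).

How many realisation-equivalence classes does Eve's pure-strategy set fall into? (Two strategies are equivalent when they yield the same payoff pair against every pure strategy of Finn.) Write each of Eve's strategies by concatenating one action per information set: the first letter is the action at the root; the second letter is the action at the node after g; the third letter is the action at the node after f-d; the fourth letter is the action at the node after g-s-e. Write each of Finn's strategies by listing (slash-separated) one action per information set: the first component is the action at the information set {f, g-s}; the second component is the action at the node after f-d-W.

5

Eve has 16 pure strategies: gqDy, gqDz, gqWy, gqWz, gsDy, gsDz, gsWy, gsWz, fqDy, fqDz, fqWy, fqWz, fsDy, fsDz, fsWy, fsWz. Columns: e/Hi, e/Mid, e/Lo, d/Hi, d/Mid, d/Lo.
{gqDy, gqDz, gqWy, gqWz} → row (3,1) (3,1) (3,1) (3,1) (3,1) (3,1)
{gsDy, gsWy} → row (0,4) (0,4) (0,4) (1,2) (1,2) (1,2)
{gsDz, gsWz} → row (2,5) (2,5) (2,5) (1,2) (1,2) (1,2)
{fqDy, fqDz, fsDy, fsDz} → row (3,1) (3,1) (3,1) (1,6) (1,6) (1,6)
{fqWy, fqWz, fsWy, fsWz} → row (3,1) (3,1) (3,1) (4,1) (1,2) (5,4)
That's 5 distinct rows out of 16 strategies.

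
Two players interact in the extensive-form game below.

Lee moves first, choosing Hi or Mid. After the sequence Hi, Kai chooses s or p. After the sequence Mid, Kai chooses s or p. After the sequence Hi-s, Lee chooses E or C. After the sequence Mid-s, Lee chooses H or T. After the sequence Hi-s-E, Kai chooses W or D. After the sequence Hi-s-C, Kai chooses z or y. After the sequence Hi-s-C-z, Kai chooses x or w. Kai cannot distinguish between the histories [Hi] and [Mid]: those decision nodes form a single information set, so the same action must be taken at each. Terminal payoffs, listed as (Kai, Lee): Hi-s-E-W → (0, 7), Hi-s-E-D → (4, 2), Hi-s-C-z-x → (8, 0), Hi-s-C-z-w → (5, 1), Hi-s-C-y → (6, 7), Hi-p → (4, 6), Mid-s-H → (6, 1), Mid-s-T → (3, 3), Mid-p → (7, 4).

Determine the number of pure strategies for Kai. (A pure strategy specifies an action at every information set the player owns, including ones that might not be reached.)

16

Kai owns the information set {Hi, Mid} with actions {s, p} — two choices.
Kai owns the node after Hi-s-E with actions {W, D} — two choices.
Kai owns the node after Hi-s-C with actions {z, y} — two choices.
Kai owns the node after Hi-s-C-z with actions {x, w} — two choices.
A pure strategy fixes one action at each information set independently, so the count is the product 2 × 2 × 2 × 2 = 16.
(For reference, Lee has 8 pure strategies, giving a 16×8 normal-form matrix.)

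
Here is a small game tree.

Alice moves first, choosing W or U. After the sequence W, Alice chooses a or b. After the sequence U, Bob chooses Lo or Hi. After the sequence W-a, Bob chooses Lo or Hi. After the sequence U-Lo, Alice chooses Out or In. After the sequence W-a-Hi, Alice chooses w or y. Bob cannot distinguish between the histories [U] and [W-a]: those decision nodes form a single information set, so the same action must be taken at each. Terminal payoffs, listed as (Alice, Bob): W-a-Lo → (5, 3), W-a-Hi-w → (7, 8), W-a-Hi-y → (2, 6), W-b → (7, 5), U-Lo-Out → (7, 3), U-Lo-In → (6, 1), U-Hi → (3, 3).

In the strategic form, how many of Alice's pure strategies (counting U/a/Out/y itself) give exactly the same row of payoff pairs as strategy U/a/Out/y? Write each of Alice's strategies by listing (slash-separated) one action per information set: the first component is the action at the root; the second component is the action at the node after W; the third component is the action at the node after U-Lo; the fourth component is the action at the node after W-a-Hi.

4

Row for U/a/Out/y (columns Lo, Hi): (7,3) (3,3).
Under U/a/Out/y, Alice's choice at the node after W and at the node after W-a-Hi can never be reached regardless of what Bob does, so varying those choices leaves every outcome unchanged.
Holding the reachable choices fixed and varying the unreachable ones freely already gives 2 × 2 = 4 equivalent strategies.
No other strategy reproduces this row, so those 4 are the full class: U/a/Out/w, U/a/Out/y, U/b/Out/w, U/b/Out/y.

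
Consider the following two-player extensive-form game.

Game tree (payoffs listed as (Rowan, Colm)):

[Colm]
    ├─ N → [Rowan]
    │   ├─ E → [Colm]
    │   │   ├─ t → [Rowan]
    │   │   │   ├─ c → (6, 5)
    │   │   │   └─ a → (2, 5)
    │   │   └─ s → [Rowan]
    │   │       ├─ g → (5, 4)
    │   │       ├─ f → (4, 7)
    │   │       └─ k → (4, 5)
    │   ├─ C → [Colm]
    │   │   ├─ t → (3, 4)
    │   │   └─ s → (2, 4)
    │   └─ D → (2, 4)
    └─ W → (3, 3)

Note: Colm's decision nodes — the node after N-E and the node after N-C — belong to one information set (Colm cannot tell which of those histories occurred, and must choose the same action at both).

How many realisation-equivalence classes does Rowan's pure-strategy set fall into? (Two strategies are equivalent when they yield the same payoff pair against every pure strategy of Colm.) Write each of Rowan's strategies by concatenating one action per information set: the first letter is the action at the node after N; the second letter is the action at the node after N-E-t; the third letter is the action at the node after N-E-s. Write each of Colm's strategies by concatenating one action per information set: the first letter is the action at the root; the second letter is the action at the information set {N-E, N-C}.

Rowan has 18 pure strategies: Ecg, Ecf, Eck, Eag, Eaf, Eak, Ccg, Ccf, Cck, Cag, Caf, Cak, Dcg, Dcf, Dck, Dag, Daf, Dak. Columns: Nt, Ns, Wt, Ws.
{Ecg} → row (6,5) (5,4) (3,3) (3,3)
{Ecf} → row (6,5) (4,7) (3,3) (3,3)
{Eck} → row (6,5) (4,5) (3,3) (3,3)
{Eag} → row (2,5) (5,4) (3,3) (3,3)
{Eaf} → row (2,5) (4,7) (3,3) (3,3)
{Eak} → row (2,5) (4,5) (3,3) (3,3)
{Ccg, Ccf, Cck, Cag, Caf, Cak} → row (3,4) (2,4) (3,3) (3,3)
{Dcg, Dcf, Dck, Dag, Daf, Dak} → row (2,4) (2,4) (3,3) (3,3)
That's 8 distinct rows out of 18 strategies.

8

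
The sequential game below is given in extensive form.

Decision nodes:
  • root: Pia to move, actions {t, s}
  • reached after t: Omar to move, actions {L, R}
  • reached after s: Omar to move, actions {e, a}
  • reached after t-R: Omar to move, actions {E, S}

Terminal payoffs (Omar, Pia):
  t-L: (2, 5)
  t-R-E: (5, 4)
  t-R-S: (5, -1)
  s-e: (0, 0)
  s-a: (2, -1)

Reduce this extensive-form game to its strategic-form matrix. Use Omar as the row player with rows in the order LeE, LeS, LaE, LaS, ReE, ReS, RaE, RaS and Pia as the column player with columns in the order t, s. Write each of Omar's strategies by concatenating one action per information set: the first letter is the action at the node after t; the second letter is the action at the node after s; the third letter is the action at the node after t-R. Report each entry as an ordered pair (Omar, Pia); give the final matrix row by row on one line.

Row LeE: t→(2,5), s→(0,0)
Row LeS: t→(2,5), s→(0,0)
Row LaE: t→(2,5), s→(2,-1)
Row LaS: t→(2,5), s→(2,-1)
Row ReE: t→(5,4), s→(0,0)
Row ReS: t→(5,-1), s→(0,0)
Row RaE: t→(5,4), s→(2,-1)
Row RaS: t→(5,-1), s→(2,-1)

LeE: (2,5) (0,0) | LeS: (2,5) (0,0) | LaE: (2,5) (2,-1) | LaS: (2,5) (2,-1) | ReE: (5,4) (0,0) | ReS: (5,-1) (0,0) | RaE: (5,4) (2,-1) | RaS: (5,-1) (2,-1)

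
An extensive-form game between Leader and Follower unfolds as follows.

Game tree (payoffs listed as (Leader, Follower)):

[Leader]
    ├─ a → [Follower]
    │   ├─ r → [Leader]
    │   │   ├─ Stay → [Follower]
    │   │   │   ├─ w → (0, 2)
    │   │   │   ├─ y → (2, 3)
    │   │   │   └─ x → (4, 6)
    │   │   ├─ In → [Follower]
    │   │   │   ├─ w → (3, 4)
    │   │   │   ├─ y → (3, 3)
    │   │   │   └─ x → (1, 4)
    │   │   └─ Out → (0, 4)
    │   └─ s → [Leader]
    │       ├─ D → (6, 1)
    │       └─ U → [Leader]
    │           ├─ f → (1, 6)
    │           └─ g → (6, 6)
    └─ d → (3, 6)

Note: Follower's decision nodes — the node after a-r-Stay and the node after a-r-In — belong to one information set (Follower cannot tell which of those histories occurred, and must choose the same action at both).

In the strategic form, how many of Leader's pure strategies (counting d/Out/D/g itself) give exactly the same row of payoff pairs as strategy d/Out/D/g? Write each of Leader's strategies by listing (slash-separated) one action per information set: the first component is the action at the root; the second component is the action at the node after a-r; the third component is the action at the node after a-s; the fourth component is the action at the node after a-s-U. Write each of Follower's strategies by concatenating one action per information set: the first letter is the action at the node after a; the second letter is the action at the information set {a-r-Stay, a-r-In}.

Row for d/Out/D/g (columns rw, ry, rx, sw, sy, sx): (3,6) (3,6) (3,6) (3,6) (3,6) (3,6).
Under d/Out/D/g, Leader's choice at the node after a-r and at the node after a-s and at the node after a-s-U can never be reached regardless of what Follower does, so varying those choices leaves every outcome unchanged.
Holding the reachable choices fixed and varying the unreachable ones freely already gives 3 × 2 × 2 = 12 equivalent strategies.
No other strategy reproduces this row, so those 12 are the full class: d/Stay/D/f, d/Stay/D/g, d/Stay/U/f, d/Stay/U/g, d/In/D/f, d/In/D/g, d/In/U/f, d/In/U/g, d/Out/D/f, d/Out/D/g, d/Out/U/f, d/Out/U/g.

12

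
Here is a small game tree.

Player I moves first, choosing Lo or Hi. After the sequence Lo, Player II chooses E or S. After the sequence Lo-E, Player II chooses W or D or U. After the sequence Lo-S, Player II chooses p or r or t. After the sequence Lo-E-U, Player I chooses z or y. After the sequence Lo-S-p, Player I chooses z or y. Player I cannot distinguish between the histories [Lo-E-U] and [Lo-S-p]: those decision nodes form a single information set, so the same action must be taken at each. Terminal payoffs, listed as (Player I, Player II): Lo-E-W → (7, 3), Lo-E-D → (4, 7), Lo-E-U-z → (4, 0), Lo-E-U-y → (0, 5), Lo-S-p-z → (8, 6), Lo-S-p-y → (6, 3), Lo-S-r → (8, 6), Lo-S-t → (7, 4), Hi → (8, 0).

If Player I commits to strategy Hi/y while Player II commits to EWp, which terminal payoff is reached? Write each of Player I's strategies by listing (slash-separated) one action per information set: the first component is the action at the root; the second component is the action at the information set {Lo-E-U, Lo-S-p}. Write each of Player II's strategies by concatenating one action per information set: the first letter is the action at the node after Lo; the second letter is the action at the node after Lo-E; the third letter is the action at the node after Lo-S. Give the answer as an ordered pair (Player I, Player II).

Trace the play path from the root:
  Player I plays Hi
→ terminal payoff (8, 0).
(Player I's choice at the information set {Lo-E-U, Lo-S-p} is never reached on this path, so it doesn't affect the outcome.)

(8, 0)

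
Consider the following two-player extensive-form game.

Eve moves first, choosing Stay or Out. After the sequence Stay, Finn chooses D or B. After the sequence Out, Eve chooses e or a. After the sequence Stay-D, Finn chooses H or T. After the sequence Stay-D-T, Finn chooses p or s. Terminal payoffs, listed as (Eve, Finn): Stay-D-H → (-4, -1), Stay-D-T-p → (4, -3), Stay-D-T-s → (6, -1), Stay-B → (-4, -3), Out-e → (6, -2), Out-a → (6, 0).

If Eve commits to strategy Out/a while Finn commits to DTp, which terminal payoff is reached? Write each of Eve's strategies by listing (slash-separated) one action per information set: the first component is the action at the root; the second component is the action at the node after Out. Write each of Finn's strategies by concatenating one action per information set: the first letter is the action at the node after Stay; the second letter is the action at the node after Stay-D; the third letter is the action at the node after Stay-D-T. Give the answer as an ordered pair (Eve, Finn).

Trace the play path from the root:
  Eve plays Out
  Eve plays a at [Out]
→ terminal payoff (6, 0).
(Finn's choice at the node after Stay is never reached on this path, so it doesn't affect the outcome.)

(6, 0)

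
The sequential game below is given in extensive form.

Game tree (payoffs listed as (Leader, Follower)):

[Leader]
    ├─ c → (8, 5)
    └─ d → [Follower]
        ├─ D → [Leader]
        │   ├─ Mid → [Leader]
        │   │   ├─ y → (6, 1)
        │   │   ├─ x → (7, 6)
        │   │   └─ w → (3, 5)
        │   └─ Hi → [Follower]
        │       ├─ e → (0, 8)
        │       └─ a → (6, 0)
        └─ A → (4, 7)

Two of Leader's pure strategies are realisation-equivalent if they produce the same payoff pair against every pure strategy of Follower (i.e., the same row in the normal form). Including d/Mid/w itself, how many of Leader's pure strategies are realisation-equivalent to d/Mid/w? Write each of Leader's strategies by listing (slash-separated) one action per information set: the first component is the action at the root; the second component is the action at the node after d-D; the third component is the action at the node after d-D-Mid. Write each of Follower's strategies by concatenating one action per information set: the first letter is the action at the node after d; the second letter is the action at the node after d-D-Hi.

Row for d/Mid/w (columns De, Da, Ae, Aa): (3,5) (3,5) (4,7) (4,7).
Every one of Leader's information sets is on the play path for some reply by Follower when Leader follows d/Mid/w.
Changing the action at any of them therefore changes at least one column, so only d/Mid/w itself gives this row.

1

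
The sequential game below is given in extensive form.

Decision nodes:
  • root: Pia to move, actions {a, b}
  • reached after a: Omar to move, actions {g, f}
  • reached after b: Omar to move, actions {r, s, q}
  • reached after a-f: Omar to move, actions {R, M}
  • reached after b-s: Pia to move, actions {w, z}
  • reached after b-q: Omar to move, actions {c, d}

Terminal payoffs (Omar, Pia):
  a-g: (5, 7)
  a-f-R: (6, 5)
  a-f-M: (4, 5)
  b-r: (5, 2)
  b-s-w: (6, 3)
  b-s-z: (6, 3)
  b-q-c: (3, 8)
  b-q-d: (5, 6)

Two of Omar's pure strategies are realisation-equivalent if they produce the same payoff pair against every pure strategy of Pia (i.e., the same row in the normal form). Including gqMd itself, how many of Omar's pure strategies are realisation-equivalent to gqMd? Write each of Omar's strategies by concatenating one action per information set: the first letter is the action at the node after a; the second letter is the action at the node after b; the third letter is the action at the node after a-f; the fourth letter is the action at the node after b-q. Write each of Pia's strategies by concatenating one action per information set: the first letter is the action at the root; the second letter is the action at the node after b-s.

Row for gqMd (columns aw, az, bw, bz): (5,7) (5,7) (5,6) (5,6).
Under gqMd, Omar's choice at the node after a-f can never be reached regardless of what Pia does, so varying those choices leaves every outcome unchanged.
Holding the reachable choices fixed and varying the unreachable one freely already gives 2 equivalent strategies.
No other strategy reproduces this row, so those 2 are the full class: gqRd, gqMd.

2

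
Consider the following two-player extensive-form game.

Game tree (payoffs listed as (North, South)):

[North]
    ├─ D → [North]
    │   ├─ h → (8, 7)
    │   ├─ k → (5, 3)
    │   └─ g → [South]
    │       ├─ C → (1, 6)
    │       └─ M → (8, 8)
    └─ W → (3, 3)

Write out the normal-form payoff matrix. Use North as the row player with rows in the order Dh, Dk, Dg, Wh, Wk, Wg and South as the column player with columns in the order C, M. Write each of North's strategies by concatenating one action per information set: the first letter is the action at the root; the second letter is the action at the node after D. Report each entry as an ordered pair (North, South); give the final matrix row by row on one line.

            C        M
  Dh    (8,7)    (8,7)
  Dk    (5,3)    (5,3)
  Dg    (1,6)    (8,8)
  Wh    (3,3)    (3,3)
  Wk    (3,3)    (3,3)
  Wg    (3,3)    (3,3)

Dh: (8,7) (8,7) | Dk: (5,3) (5,3) | Dg: (1,6) (8,8) | Wh: (3,3) (3,3) | Wk: (3,3) (3,3) | Wg: (3,3) (3,3)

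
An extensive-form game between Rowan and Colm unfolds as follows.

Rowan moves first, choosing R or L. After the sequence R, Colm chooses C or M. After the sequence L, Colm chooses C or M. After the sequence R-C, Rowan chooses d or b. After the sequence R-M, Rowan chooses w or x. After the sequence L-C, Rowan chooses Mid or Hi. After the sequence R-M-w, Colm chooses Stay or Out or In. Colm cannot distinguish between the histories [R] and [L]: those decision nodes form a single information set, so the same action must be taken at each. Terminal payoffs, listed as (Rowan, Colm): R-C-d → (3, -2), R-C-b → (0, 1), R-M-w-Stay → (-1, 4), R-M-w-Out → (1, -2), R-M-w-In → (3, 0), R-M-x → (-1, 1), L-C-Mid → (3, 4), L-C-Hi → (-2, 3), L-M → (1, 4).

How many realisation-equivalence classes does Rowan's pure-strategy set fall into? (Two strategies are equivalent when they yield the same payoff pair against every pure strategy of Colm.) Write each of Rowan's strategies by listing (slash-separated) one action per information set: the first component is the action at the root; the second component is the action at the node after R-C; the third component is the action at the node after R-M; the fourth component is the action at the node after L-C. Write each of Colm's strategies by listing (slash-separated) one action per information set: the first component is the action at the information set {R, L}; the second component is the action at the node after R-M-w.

6

Rowan has 16 pure strategies: R/d/w/Mid, R/d/w/Hi, R/d/x/Mid, R/d/x/Hi, R/b/w/Mid, R/b/w/Hi, R/b/x/Mid, R/b/x/Hi, L/d/w/Mid, L/d/w/Hi, L/d/x/Mid, L/d/x/Hi, L/b/w/Mid, L/b/w/Hi, L/b/x/Mid, L/b/x/Hi. Columns: C/Stay, C/Out, C/In, M/Stay, M/Out, M/In.
{R/d/w/Mid, R/d/w/Hi} → row (3,-2) (3,-2) (3,-2) (-1,4) (1,-2) (3,0)
{R/d/x/Mid, R/d/x/Hi} → row (3,-2) (3,-2) (3,-2) (-1,1) (-1,1) (-1,1)
{R/b/w/Mid, R/b/w/Hi} → row (0,1) (0,1) (0,1) (-1,4) (1,-2) (3,0)
{R/b/x/Mid, R/b/x/Hi} → row (0,1) (0,1) (0,1) (-1,1) (-1,1) (-1,1)
{L/d/w/Mid, L/d/x/Mid, L/b/w/Mid, L/b/x/Mid} → row (3,4) (3,4) (3,4) (1,4) (1,4) (1,4)
{L/d/w/Hi, L/d/x/Hi, L/b/w/Hi, L/b/x/Hi} → row (-2,3) (-2,3) (-2,3) (1,4) (1,4) (1,4)
That's 6 distinct rows out of 16 strategies.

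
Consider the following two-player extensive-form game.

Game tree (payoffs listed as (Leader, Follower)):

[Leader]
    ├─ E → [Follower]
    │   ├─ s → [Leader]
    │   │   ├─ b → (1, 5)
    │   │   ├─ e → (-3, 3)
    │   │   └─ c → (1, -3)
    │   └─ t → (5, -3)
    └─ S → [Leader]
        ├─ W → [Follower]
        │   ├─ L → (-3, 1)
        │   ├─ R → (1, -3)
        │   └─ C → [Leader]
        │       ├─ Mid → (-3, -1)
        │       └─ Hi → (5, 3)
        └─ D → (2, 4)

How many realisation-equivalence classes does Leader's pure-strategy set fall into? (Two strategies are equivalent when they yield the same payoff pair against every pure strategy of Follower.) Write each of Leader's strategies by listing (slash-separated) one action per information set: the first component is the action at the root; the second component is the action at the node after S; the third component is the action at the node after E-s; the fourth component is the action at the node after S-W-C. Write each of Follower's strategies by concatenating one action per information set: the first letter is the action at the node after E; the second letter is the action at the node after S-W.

Leader has 24 pure strategies: E/W/b/Mid, E/W/b/Hi, E/W/e/Mid, E/W/e/Hi, E/W/c/Mid, E/W/c/Hi, E/D/b/Mid, E/D/b/Hi, E/D/e/Mid, E/D/e/Hi, E/D/c/Mid, E/D/c/Hi, S/W/b/Mid, S/W/b/Hi, S/W/e/Mid, S/W/e/Hi, S/W/c/Mid, S/W/c/Hi, S/D/b/Mid, S/D/b/Hi, S/D/e/Mid, S/D/e/Hi, S/D/c/Mid, S/D/c/Hi. Columns: sL, sR, sC, tL, tR, tC.
{E/W/b/Mid, E/W/b/Hi, E/D/b/Mid, E/D/b/Hi} → row (1,5) (1,5) (1,5) (5,-3) (5,-3) (5,-3)
{E/W/e/Mid, E/W/e/Hi, E/D/e/Mid, E/D/e/Hi} → row (-3,3) (-3,3) (-3,3) (5,-3) (5,-3) (5,-3)
{E/W/c/Mid, E/W/c/Hi, E/D/c/Mid, E/D/c/Hi} → row (1,-3) (1,-3) (1,-3) (5,-3) (5,-3) (5,-3)
{S/W/b/Mid, S/W/e/Mid, S/W/c/Mid} → row (-3,1) (1,-3) (-3,-1) (-3,1) (1,-3) (-3,-1)
{S/W/b/Hi, S/W/e/Hi, S/W/c/Hi} → row (-3,1) (1,-3) (5,3) (-3,1) (1,-3) (5,3)
{S/D/b/Mid, S/D/b/Hi, S/D/e/Mid, S/D/e/Hi, S/D/c/Mid, S/D/c/Hi} → row (2,4) (2,4) (2,4) (2,4) (2,4) (2,4)
That's 6 distinct rows out of 24 strategies.

6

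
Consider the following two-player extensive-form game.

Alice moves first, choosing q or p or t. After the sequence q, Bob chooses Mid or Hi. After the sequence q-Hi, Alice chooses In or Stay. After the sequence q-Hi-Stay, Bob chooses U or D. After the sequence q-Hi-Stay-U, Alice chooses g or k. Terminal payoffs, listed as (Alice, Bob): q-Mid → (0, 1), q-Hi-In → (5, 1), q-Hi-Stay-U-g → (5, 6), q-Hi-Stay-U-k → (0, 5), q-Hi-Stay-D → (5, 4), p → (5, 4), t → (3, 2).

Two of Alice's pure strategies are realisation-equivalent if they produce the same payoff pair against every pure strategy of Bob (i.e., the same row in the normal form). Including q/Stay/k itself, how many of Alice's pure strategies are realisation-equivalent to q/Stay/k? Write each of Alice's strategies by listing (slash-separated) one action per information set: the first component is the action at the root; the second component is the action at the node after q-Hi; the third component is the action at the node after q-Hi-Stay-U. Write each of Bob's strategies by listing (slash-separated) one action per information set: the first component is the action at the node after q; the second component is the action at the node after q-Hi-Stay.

Row for q/Stay/k (columns Mid/U, Mid/D, Hi/U, Hi/D): (0,1) (0,1) (0,5) (5,4).
Every one of Alice's information sets is on the play path for some reply by Bob when Alice follows q/Stay/k.
Changing the action at any of them therefore changes at least one column, so only q/Stay/k itself gives this row.

1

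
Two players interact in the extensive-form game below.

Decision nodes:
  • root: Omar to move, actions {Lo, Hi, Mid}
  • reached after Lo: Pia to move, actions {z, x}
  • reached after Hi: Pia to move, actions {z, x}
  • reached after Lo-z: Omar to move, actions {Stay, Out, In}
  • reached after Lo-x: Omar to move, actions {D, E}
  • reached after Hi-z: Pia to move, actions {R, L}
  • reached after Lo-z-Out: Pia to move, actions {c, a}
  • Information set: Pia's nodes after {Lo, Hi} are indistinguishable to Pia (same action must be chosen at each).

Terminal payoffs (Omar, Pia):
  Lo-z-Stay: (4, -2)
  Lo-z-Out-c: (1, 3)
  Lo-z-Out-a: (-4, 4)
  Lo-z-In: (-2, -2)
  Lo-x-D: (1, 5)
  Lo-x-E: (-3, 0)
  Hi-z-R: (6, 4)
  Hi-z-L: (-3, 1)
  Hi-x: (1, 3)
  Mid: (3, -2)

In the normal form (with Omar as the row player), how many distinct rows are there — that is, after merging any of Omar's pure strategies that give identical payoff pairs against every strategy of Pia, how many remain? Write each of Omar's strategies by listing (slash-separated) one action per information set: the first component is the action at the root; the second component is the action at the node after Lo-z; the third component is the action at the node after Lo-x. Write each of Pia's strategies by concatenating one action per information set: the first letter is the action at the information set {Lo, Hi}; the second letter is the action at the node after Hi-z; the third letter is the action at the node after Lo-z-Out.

Omar has 18 pure strategies: Lo/Stay/D, Lo/Stay/E, Lo/Out/D, Lo/Out/E, Lo/In/D, Lo/In/E, Hi/Stay/D, Hi/Stay/E, Hi/Out/D, Hi/Out/E, Hi/In/D, Hi/In/E, Mid/Stay/D, Mid/Stay/E, Mid/Out/D, Mid/Out/E, Mid/In/D, Mid/In/E. Columns: zRc, zRa, zLc, zLa, xRc, xRa, xLc, xLa.
{Lo/Stay/D} → row (4,-2) (4,-2) (4,-2) (4,-2) (1,5) (1,5) (1,5) (1,5)
{Lo/Stay/E} → row (4,-2) (4,-2) (4,-2) (4,-2) (-3,0) (-3,0) (-3,0) (-3,0)
{Lo/Out/D} → row (1,3) (-4,4) (1,3) (-4,4) (1,5) (1,5) (1,5) (1,5)
{Lo/Out/E} → row (1,3) (-4,4) (1,3) (-4,4) (-3,0) (-3,0) (-3,0) (-3,0)
{Lo/In/D} → row (-2,-2) (-2,-2) (-2,-2) (-2,-2) (1,5) (1,5) (1,5) (1,5)
{Lo/In/E} → row (-2,-2) (-2,-2) (-2,-2) (-2,-2) (-3,0) (-3,0) (-3,0) (-3,0)
{Hi/Stay/D, Hi/Stay/E, Hi/Out/D, Hi/Out/E, Hi/In/D, Hi/In/E} → row (6,4) (6,4) (-3,1) (-3,1) (1,3) (1,3) (1,3) (1,3)
{Mid/Stay/D, Mid/Stay/E, Mid/Out/D, Mid/Out/E, Mid/In/D, Mid/In/E} → row (3,-2) (3,-2) (3,-2) (3,-2) (3,-2) (3,-2) (3,-2) (3,-2)
That's 8 distinct rows out of 18 strategies.

8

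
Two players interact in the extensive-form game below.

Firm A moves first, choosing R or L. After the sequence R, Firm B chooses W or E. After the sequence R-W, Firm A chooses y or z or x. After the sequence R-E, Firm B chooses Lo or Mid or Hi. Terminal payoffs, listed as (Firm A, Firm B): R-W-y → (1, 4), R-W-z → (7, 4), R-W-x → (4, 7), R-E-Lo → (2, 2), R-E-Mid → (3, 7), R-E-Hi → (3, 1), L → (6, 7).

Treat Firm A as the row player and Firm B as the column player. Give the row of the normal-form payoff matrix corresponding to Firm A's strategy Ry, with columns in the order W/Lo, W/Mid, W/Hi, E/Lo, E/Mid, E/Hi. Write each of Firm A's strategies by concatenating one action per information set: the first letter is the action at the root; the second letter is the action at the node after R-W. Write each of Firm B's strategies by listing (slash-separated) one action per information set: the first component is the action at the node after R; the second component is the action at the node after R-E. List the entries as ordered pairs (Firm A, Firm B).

(1,4) (1,4) (1,4) (2,2) (3,7) (3,1)

vs W/Lo: Firm A plays R → Firm B plays W at [R] → Firm A plays y at [R-W] → (1, 4)
vs W/Mid: Firm A plays R → Firm B plays W at [R] → Firm A plays y at [R-W] → (1, 4)
vs W/Hi: Firm A plays R → Firm B plays W at [R] → Firm A plays y at [R-W] → (1, 4)
vs E/Lo: Firm A plays R → Firm B plays E at [R] → Firm B plays Lo at [R-E] → (2, 2)
vs E/Mid: Firm A plays R → Firm B plays E at [R] → Firm B plays Mid at [R-E] → (3, 7)
vs E/Hi: Firm A plays R → Firm B plays E at [R] → Firm B plays Hi at [R-E] → (3, 1)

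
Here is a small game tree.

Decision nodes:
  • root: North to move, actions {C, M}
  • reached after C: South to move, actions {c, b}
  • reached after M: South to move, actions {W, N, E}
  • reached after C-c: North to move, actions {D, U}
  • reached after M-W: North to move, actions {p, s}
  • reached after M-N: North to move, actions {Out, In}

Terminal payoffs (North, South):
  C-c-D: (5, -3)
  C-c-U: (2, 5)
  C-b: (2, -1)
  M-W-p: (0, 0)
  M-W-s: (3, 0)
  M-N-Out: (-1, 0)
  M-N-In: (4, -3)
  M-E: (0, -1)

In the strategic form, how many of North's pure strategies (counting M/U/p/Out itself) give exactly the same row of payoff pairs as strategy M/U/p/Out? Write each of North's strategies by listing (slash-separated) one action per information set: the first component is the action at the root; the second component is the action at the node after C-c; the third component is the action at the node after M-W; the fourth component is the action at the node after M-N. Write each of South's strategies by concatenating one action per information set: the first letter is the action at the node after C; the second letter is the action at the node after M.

Row for M/U/p/Out (columns cW, cN, cE, bW, bN, bE): (0,0) (-1,0) (0,-1) (0,0) (-1,0) (0,-1).
Under M/U/p/Out, North's choice at the node after C-c can never be reached regardless of what South does, so varying those choices leaves every outcome unchanged.
Holding the reachable choices fixed and varying the unreachable one freely already gives 2 equivalent strategies.
No other strategy reproduces this row, so those 2 are the full class: M/D/p/Out, M/U/p/Out.

2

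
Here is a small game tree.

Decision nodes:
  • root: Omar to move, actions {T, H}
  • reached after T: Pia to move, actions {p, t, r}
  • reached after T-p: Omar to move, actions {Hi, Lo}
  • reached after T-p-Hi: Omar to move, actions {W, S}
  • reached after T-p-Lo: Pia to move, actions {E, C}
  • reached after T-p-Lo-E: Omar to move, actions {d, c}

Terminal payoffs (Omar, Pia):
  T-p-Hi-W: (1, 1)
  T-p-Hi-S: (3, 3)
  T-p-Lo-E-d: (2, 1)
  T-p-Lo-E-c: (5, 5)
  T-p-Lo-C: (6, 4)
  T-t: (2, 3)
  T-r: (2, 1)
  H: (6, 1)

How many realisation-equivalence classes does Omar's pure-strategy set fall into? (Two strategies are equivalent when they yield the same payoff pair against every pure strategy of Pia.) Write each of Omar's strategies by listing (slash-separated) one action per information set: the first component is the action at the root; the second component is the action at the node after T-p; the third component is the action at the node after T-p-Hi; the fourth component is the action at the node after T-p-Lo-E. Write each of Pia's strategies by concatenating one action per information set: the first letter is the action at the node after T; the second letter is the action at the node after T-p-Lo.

5

Omar has 16 pure strategies: T/Hi/W/d, T/Hi/W/c, T/Hi/S/d, T/Hi/S/c, T/Lo/W/d, T/Lo/W/c, T/Lo/S/d, T/Lo/S/c, H/Hi/W/d, H/Hi/W/c, H/Hi/S/d, H/Hi/S/c, H/Lo/W/d, H/Lo/W/c, H/Lo/S/d, H/Lo/S/c. Columns: pE, pC, tE, tC, rE, rC.
{T/Hi/W/d, T/Hi/W/c} → row (1,1) (1,1) (2,3) (2,3) (2,1) (2,1)
{T/Hi/S/d, T/Hi/S/c} → row (3,3) (3,3) (2,3) (2,3) (2,1) (2,1)
{T/Lo/W/d, T/Lo/S/d} → row (2,1) (6,4) (2,3) (2,3) (2,1) (2,1)
{T/Lo/W/c, T/Lo/S/c} → row (5,5) (6,4) (2,3) (2,3) (2,1) (2,1)
{H/Hi/W/d, H/Hi/W/c, H/Hi/S/d, H/Hi/S/c, H/Lo/W/d, H/Lo/W/c, H/Lo/S/d, H/Lo/S/c} → row (6,1) (6,1) (6,1) (6,1) (6,1) (6,1)
That's 5 distinct rows out of 16 strategies.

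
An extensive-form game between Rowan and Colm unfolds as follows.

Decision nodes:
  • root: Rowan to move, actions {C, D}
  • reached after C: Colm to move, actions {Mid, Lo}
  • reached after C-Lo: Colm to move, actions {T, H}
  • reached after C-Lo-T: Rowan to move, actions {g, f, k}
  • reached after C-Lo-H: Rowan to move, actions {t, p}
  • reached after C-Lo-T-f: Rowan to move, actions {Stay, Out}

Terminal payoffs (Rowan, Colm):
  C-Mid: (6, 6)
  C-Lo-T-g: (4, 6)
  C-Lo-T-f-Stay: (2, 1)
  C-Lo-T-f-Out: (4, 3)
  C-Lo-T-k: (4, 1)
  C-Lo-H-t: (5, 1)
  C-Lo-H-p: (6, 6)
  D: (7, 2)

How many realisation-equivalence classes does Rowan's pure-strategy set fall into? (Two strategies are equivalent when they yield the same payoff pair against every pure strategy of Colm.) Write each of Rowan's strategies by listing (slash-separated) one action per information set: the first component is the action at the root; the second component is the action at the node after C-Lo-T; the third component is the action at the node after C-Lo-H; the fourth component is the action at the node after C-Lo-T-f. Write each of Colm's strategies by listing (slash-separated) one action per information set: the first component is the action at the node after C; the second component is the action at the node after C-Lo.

9

Rowan has 24 pure strategies: C/g/t/Stay, C/g/t/Out, C/g/p/Stay, C/g/p/Out, C/f/t/Stay, C/f/t/Out, C/f/p/Stay, C/f/p/Out, C/k/t/Stay, C/k/t/Out, C/k/p/Stay, C/k/p/Out, D/g/t/Stay, D/g/t/Out, D/g/p/Stay, D/g/p/Out, D/f/t/Stay, D/f/t/Out, D/f/p/Stay, D/f/p/Out, D/k/t/Stay, D/k/t/Out, D/k/p/Stay, D/k/p/Out. Columns: Mid/T, Mid/H, Lo/T, Lo/H.
{C/g/t/Stay, C/g/t/Out} → row (6,6) (6,6) (4,6) (5,1)
{C/g/p/Stay, C/g/p/Out} → row (6,6) (6,6) (4,6) (6,6)
{C/f/t/Stay} → row (6,6) (6,6) (2,1) (5,1)
{C/f/t/Out} → row (6,6) (6,6) (4,3) (5,1)
{C/f/p/Stay} → row (6,6) (6,6) (2,1) (6,6)
{C/f/p/Out} → row (6,6) (6,6) (4,3) (6,6)
{C/k/t/Stay, C/k/t/Out} → row (6,6) (6,6) (4,1) (5,1)
{C/k/p/Stay, C/k/p/Out} → row (6,6) (6,6) (4,1) (6,6)
{D/g/t/Stay, D/g/t/Out, D/g/p/Stay, D/g/p/Out, D/f/t/Stay, D/f/t/Out, D/f/p/Stay, D/f/p/Out, D/k/t/Stay, D/k/t/Out, D/k/p/Stay, D/k/p/Out} → row (7,2) (7,2) (7,2) (7,2)
That's 9 distinct rows out of 24 strategies.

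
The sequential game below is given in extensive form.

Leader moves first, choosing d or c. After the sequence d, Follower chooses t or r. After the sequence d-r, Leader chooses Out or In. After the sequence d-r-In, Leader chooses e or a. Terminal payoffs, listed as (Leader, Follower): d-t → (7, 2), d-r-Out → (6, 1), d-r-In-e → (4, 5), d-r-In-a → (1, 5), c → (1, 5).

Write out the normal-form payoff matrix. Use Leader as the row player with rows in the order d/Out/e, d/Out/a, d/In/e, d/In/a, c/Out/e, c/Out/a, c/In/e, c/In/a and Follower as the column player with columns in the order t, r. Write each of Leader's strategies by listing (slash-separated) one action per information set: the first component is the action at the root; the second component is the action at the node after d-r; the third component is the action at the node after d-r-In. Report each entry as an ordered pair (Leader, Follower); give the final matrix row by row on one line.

Row d/Out/e: t→(7,2), r→(6,1)
Row d/Out/a: t→(7,2), r→(6,1)
Row d/In/e: t→(7,2), r→(4,5)
Row d/In/a: t→(7,2), r→(1,5)
Row c/Out/e: t→(1,5), r→(1,5)
Row c/Out/a: t→(1,5), r→(1,5)
Row c/In/e: t→(1,5), r→(1,5)
Row c/In/a: t→(1,5), r→(1,5)

d/Out/e: (7,2) (6,1) | d/Out/a: (7,2) (6,1) | d/In/e: (7,2) (4,5) | d/In/a: (7,2) (1,5) | c/Out/e: (1,5) (1,5) | c/Out/a: (1,5) (1,5) | c/In/e: (1,5) (1,5) | c/In/a: (1,5) (1,5)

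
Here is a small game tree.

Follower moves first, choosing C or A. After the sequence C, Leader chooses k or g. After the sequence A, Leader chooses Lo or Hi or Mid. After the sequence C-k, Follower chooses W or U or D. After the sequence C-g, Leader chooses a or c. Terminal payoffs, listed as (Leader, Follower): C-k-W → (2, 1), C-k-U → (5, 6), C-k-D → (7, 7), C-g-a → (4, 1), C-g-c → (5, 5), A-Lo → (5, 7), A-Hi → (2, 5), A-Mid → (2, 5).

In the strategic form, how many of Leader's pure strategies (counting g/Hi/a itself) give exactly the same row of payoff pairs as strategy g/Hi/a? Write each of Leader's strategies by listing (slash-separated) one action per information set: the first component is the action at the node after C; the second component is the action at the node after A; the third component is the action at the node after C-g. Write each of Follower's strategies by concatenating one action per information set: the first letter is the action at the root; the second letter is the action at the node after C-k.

Row for g/Hi/a (columns CW, CU, CD, AW, AU, AD): (4,1) (4,1) (4,1) (2,5) (2,5) (2,5).
Every one of Leader's information sets is on the play path for some reply by Follower when Leader follows g/Hi/a.
Even so, g/Mid/a happens to produce the same payoff in every column — so 2 strategies share this row.

2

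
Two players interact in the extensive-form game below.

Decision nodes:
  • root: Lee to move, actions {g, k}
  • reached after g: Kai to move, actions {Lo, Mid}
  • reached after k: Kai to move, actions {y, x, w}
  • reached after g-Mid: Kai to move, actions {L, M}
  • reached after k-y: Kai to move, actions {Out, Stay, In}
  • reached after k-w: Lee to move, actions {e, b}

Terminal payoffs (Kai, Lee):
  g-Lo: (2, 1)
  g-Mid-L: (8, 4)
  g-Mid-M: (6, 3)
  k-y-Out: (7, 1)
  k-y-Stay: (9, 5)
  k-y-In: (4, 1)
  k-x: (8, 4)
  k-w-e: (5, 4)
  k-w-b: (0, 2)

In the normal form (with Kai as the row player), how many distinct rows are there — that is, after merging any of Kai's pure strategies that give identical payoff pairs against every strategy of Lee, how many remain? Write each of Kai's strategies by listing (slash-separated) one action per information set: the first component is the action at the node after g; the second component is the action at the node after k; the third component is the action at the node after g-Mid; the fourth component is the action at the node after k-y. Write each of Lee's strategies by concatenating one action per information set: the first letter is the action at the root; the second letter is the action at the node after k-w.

15

Kai has 36 pure strategies: Lo/y/L/Out, Lo/y/L/Stay, Lo/y/L/In, Lo/y/M/Out, Lo/y/M/Stay, Lo/y/M/In, Lo/x/L/Out, Lo/x/L/Stay, Lo/x/L/In, Lo/x/M/Out, Lo/x/M/Stay, Lo/x/M/In, Lo/w/L/Out, Lo/w/L/Stay, Lo/w/L/In, Lo/w/M/Out, Lo/w/M/Stay, Lo/w/M/In, Mid/y/L/Out, Mid/y/L/Stay, Mid/y/L/In, Mid/y/M/Out, Mid/y/M/Stay, Mid/y/M/In, Mid/x/L/Out, Mid/x/L/Stay, Mid/x/L/In, Mid/x/M/Out, Mid/x/M/Stay, Mid/x/M/In, Mid/w/L/Out, Mid/w/L/Stay, Mid/w/L/In, Mid/w/M/Out, Mid/w/M/Stay, Mid/w/M/In. Columns: ge, gb, ke, kb.
{Lo/y/L/Out, Lo/y/M/Out} → row (2,1) (2,1) (7,1) (7,1)
{Lo/y/L/Stay, Lo/y/M/Stay} → row (2,1) (2,1) (9,5) (9,5)
{Lo/y/L/In, Lo/y/M/In} → row (2,1) (2,1) (4,1) (4,1)
{Lo/x/L/Out, Lo/x/L/Stay, Lo/x/L/In, Lo/x/M/Out, Lo/x/M/Stay, Lo/x/M/In} → row (2,1) (2,1) (8,4) (8,4)
{Lo/w/L/Out, Lo/w/L/Stay, Lo/w/L/In, Lo/w/M/Out, Lo/w/M/Stay, Lo/w/M/In} → row (2,1) (2,1) (5,4) (0,2)
{Mid/y/L/Out} → row (8,4) (8,4) (7,1) (7,1)
{Mid/y/L/Stay} → row (8,4) (8,4) (9,5) (9,5)
{Mid/y/L/In} → row (8,4) (8,4) (4,1) (4,1)
{Mid/y/M/Out} → row (6,3) (6,3) (7,1) (7,1)
{Mid/y/M/Stay} → row (6,3) (6,3) (9,5) (9,5)
{Mid/y/M/In} → row (6,3) (6,3) (4,1) (4,1)
{Mid/x/L/Out, Mid/x/L/Stay, Mid/x/L/In} → row (8,4) (8,4) (8,4) (8,4)
{Mid/x/M/Out, Mid/x/M/Stay, Mid/x/M/In} → row (6,3) (6,3) (8,4) (8,4)
{Mid/w/L/Out, Mid/w/L/Stay, Mid/w/L/In} → row (8,4) (8,4) (5,4) (0,2)
{Mid/w/M/Out, Mid/w/M/Stay, Mid/w/M/In} → row (6,3) (6,3) (5,4) (0,2)
That's 15 distinct rows out of 36 strategies.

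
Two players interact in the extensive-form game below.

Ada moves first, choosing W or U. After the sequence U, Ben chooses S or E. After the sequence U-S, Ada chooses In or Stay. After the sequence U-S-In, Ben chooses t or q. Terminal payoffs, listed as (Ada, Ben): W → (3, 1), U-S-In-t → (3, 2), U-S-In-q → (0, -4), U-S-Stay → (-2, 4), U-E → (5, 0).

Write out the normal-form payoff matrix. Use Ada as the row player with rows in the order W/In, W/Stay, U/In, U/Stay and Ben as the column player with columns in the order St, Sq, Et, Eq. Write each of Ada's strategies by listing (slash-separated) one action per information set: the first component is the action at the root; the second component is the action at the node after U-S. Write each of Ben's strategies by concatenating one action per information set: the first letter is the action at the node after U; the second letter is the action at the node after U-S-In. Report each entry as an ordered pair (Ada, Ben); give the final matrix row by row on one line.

             St       Sq       Et       Eq
  W/In    (3,1)    (3,1)    (3,1)    (3,1)
W/Stay    (3,1)    (3,1)    (3,1)    (3,1)
  U/In    (3,2)   (0,-4)    (5,0)    (5,0)
U/Stay   (-2,4)   (-2,4)    (5,0)    (5,0)

W/In: (3,1) (3,1) (3,1) (3,1) | W/Stay: (3,1) (3,1) (3,1) (3,1) | U/In: (3,2) (0,-4) (5,0) (5,0) | U/Stay: (-2,4) (-2,4) (5,0) (5,0)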